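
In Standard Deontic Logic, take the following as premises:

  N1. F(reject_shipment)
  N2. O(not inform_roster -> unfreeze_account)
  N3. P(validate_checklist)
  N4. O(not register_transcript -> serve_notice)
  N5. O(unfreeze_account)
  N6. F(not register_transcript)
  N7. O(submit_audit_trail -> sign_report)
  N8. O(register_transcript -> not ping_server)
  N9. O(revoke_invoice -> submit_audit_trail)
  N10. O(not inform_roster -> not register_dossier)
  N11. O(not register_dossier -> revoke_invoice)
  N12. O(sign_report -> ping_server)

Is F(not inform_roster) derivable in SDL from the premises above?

Yes

Premise 6 is F(not register_transcript), i.e. O(register_transcript).
From O(register_transcript) and premise 8, O(register_transcript -> not ping_server), we obtain O(not ping_server).
Premise 12, O(sign_report -> ping_server), contraposes to O(not ping_server -> not sign_report); with O(not ping_server) we get O(not sign_report).
Premise 7, O(submit_audit_trail -> sign_report), contraposes to O(not sign_report -> not submit_audit_trail); with O(not sign_report) we get O(not submit_audit_trail).
Premise 9 is O(revoke_invoice -> submit_audit_trail); contrapositively O(not submit_audit_trail -> not revoke_invoice). Since O(not submit_audit_trail) holds, K gives O(not revoke_invoice).
The contrapositive of premise 11 (O(not register_dossier -> revoke_invoice)) is O(not revoke_invoice -> register_dossier), and O(not revoke_invoice) is already established, so O(register_dossier).
The contrapositive of premise 10 (O(not inform_roster -> not register_dossier)) is O(register_dossier -> inform_roster), and O(register_dossier) is already established, so O(inform_roster).
Premises 1, 2, 3, 4, 5 do not contribute to this derivation.
So O(inform_roster) holds, i.e. F(not inform_roster). The claim follows.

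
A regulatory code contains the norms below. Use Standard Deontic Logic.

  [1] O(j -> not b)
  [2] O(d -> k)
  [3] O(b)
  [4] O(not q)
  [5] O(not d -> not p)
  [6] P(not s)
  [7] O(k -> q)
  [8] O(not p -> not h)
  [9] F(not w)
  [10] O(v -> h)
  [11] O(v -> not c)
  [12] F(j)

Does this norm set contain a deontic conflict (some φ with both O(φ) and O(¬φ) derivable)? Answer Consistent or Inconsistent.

Consistent

Premise 1 is O(j -> not b), but O(j) is not derivable from the premises, so it does not yield O(not b).
So O(not b) is not derivable, and the apparent clash with O(b) does not arise.
A world satisfying every obligation exists (e.g. b=true, c=false, d=false, h=false, j=false, k=false, p=false, q=false, s=false, v=false, w=true); no atom is both obligatory and forbidden, so the set is consistent.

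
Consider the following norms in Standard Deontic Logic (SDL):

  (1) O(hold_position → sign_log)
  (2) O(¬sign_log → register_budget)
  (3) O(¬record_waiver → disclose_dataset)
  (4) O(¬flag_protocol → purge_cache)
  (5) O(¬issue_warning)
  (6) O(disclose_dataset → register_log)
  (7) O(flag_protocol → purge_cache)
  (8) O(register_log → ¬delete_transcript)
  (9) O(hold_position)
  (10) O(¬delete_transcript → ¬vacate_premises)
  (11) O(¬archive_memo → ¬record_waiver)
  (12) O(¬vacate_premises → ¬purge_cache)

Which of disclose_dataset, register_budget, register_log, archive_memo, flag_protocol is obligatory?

Premises 4 and 7 cover both cases: O(¬flag_protocol → purge_cache) and O(flag_protocol → purge_cache). Since ¬flag_protocol ∨ flag_protocol is a tautology, O(purge_cache) follows.
The contrapositive of premise 12 (O(¬vacate_premises → ¬purge_cache)) is O(purge_cache → vacate_premises), and O(purge_cache) is already established, so O(vacate_premises).
Premise 10 is O(¬delete_transcript → ¬vacate_premises); contrapositively O(vacate_premises → delete_transcript). Since O(vacate_premises) holds, K gives O(delete_transcript).
Premise 8, O(register_log → ¬delete_transcript), contraposes to O(delete_transcript → ¬register_log); with O(delete_transcript) we get O(¬register_log).
Premise 6, O(disclose_dataset → register_log), contraposes to O(¬register_log → ¬disclose_dataset); with O(¬register_log) we get O(¬disclose_dataset).
The contrapositive of premise 3 (O(¬record_waiver → disclose_dataset)) is O(¬disclose_dataset → record_waiver), and O(¬disclose_dataset) is already established, so O(record_waiver).
Premise 11, O(¬archive_memo → ¬record_waiver), contraposes to O(record_waiver → archive_memo); with O(record_waiver) we get O(archive_memo).
So O(archive_memo) holds — archive_memo is obligatory. None of the other listed options is made obligatory by any chain of premises.

archive_memo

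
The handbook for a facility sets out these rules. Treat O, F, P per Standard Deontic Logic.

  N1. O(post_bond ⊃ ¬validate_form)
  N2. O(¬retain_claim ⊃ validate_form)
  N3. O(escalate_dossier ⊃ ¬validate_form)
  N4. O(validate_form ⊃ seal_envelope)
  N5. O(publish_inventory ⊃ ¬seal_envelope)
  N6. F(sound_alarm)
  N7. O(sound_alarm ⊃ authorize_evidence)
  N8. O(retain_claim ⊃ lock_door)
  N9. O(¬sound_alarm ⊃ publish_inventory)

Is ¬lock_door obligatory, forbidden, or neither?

F(sound_alarm) at premise 6 means O(¬sound_alarm).
From O(¬sound_alarm) and premise 9, O(¬sound_alarm ⊃ publish_inventory), we obtain O(publish_inventory).
Premise 5 is O(publish_inventory ⊃ ¬seal_envelope); since O(publish_inventory), deontic closure gives O(¬seal_envelope).
The contrapositive of premise 4 (O(validate_form ⊃ seal_envelope)) is O(¬seal_envelope ⊃ ¬validate_form), and O(¬seal_envelope) is already established, so O(¬validate_form).
The contrapositive of premise 2 (O(¬retain_claim ⊃ validate_form)) is O(¬validate_form ⊃ retain_claim), and O(¬validate_form) is already established, so O(retain_claim).
With premise 8, O(retain_claim ⊃ lock_door), the K-axiom yields O(lock_door).
Premises 1, 3, 7 do not contribute to this derivation.
Thus O(lock_door), which is F(¬lock_door): ¬lock_door is forbidden.

Forbidden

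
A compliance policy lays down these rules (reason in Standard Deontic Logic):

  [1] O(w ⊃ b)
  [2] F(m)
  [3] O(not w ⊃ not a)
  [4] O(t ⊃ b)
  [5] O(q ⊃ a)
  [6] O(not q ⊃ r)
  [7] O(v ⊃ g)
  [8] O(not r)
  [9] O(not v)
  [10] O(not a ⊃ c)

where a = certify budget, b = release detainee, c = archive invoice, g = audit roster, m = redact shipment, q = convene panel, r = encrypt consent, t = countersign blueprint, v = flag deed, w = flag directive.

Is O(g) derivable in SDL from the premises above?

No

Premise 7 is O(v ⊃ g), but O(v) is not derivable from the premises, so it does not yield O(g).
No other premise forces O(g). An ideal world satisfying every premise can still have g false, so O(g) is not derivable.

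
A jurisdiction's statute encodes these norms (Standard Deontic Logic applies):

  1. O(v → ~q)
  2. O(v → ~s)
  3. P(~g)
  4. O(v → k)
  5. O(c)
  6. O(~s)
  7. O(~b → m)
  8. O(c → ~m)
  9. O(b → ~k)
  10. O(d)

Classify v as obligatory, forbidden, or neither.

Forbidden

Premise 5 states O(c) outright.
Premise 8 is O(c → ~m); since O(c), deontic closure gives O(~m).
The contrapositive of premise 7 (O(~b → m)) is O(~m → b), and O(~m) is already established, so O(b).
Applying K to premise 9 (O(b → ~k)) and O(b) yields O(~k).
The contrapositive of premise 4 (O(v → k)) is O(~k → ~v), and O(~k) is already established, so O(~v).
Premises 1, 2, 3, 6, 10 do not contribute to this derivation.
Thus O(~v), which is F(v): v is forbidden.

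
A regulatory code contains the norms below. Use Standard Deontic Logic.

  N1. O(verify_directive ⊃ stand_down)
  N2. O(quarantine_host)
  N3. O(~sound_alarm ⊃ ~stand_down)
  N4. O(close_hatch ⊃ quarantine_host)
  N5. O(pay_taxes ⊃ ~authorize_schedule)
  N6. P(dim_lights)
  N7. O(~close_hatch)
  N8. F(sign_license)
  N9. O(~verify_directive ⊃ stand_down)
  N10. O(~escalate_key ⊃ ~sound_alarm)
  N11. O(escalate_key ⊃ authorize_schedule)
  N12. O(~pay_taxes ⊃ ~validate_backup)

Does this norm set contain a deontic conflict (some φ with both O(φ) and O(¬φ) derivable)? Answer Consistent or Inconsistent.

Consistent

Premise 4 is O(close_hatch ⊃ quarantine_host); even if O(quarantine_host) held, inferring O(close_hatch) would be affirming the consequent — invalid.
So O(close_hatch) is not derivable, and the apparent clash with O(~close_hatch) does not arise.
A world satisfying every obligation exists (e.g. authorize_schedule=true, close_hatch=false, dim_lights=false, escalate_key=true, pay_taxes=false, quarantine_host=true, sign_license=false, sound_alarm=true, stand_down=true, validate_backup=false, verify_directive=false); no atom is both obligatory and forbidden, so the set is consistent.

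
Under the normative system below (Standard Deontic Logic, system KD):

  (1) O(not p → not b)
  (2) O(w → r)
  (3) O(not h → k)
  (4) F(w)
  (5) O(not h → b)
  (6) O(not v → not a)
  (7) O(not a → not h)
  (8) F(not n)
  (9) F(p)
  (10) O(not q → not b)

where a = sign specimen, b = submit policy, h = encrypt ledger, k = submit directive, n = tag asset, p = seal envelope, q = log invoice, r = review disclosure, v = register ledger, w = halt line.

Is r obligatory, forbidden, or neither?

Premise 2 is O(w → r), but O(w) is not derivable from the premises, so it does not yield O(r).
No premise or chain of K-axiom applications forces O(r), and none forces O(not r). So r is neither obligatory nor forbidden under these norms.

Neither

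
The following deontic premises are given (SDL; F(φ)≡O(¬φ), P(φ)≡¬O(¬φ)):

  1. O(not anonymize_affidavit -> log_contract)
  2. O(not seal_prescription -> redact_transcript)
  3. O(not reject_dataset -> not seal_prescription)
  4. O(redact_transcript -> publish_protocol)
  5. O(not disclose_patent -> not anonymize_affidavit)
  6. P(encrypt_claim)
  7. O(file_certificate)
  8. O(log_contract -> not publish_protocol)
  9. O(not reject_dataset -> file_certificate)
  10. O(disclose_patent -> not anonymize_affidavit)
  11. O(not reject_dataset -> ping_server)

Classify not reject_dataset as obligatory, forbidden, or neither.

Premises 5 and 10 cover both cases: O(not disclose_patent -> not anonymize_affidavit) and O(disclose_patent -> not anonymize_affidavit). Since not disclose_patent ∨ disclose_patent is a tautology, O(not anonymize_affidavit) follows.
Premise 1 is O(not anonymize_affidavit -> log_contract); since O(not anonymize_affidavit), deontic closure gives O(log_contract).
Premise 8 is O(log_contract -> not publish_protocol); since O(log_contract), deontic closure gives O(not publish_protocol).
Premise 4 is O(redact_transcript -> publish_protocol); contrapositively O(not publish_protocol -> not redact_transcript). Since O(not publish_protocol) holds, K gives O(not redact_transcript).
Premise 2, O(not seal_prescription -> redact_transcript), contraposes to O(not redact_transcript -> seal_prescription); with O(not redact_transcript) we get O(seal_prescription).
The contrapositive of premise 3 (O(not reject_dataset -> not seal_prescription)) is O(seal_prescription -> reject_dataset), and O(seal_prescription) is already established, so O(reject_dataset).
Premises 6, 7, 9, 11 do not contribute to this derivation.
Thus O(reject_dataset), which is F(not reject_dataset): not reject_dataset is forbidden.

Forbidden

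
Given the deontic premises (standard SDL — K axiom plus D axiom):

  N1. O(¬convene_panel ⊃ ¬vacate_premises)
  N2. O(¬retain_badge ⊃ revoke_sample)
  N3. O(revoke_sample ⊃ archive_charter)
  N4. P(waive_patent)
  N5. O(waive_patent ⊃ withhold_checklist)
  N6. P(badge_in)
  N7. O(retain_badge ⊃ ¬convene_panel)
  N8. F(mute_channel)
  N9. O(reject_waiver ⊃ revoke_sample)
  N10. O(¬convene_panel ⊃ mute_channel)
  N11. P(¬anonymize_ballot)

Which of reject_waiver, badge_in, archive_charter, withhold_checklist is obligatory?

Premise 8 is F(mute_channel), i.e. O(¬mute_channel).
Premise 10, O(¬convene_panel ⊃ mute_channel), contraposes to O(¬mute_channel ⊃ convene_panel); with O(¬mute_channel) we get O(convene_panel).
Premise 7 is O(retain_badge ⊃ ¬convene_panel); contrapositively O(convene_panel ⊃ ¬retain_badge). Since O(convene_panel) holds, K gives O(¬retain_badge).
With premise 2, O(¬retain_badge ⊃ revoke_sample), the K-axiom yields O(revoke_sample).
Applying K to premise 3 (O(revoke_sample ⊃ archive_charter)) and O(revoke_sample) yields O(archive_charter).
So O(archive_charter) holds — archive_charter is obligatory. None of the other listed options is made obligatory by any chain of premises.

archive_charter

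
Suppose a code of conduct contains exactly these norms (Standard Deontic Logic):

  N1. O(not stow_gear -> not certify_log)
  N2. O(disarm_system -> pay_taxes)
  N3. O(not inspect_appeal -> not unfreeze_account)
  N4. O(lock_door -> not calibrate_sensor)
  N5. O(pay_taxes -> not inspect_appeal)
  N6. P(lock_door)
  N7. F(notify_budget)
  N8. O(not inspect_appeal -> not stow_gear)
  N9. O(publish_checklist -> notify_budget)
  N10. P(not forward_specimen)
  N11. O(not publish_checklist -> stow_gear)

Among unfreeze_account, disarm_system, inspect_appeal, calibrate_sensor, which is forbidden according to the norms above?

disarm_system

Premise 7, F(notify_budget), is equivalent to O(not notify_budget).
Premise 9 is O(publish_checklist -> notify_budget); contrapositively O(not notify_budget -> not publish_checklist). Since O(not notify_budget) holds, K gives O(not publish_checklist).
Premise 11 is O(not publish_checklist -> stow_gear); since O(not publish_checklist), deontic closure gives O(stow_gear).
Premise 8 is O(not inspect_appeal -> not stow_gear); contrapositively O(stow_gear -> inspect_appeal). Since O(stow_gear) holds, K gives O(inspect_appeal).
Premise 5, O(pay_taxes -> not inspect_appeal), contraposes to O(inspect_appeal -> not pay_taxes); with O(inspect_appeal) we get O(not pay_taxes).
Premise 2 is O(disarm_system -> pay_taxes); contrapositively O(not pay_taxes -> not disarm_system). Since O(not pay_taxes) holds, K gives O(not disarm_system).
So O(not disarm_system) holds, i.e. disarm_system is forbidden. None of the other listed options is forbidden under the premises.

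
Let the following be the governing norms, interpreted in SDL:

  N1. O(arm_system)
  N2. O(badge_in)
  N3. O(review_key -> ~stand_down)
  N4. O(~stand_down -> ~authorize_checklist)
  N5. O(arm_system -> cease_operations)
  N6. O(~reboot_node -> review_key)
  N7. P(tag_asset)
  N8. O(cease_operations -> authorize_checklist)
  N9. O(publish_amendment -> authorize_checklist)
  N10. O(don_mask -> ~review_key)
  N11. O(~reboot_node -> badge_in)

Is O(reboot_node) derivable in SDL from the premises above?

Premise 1 states O(arm_system) outright.
From O(arm_system) and premise 5, O(arm_system -> cease_operations), we obtain O(cease_operations).
With premise 8, O(cease_operations -> authorize_checklist), the K-axiom yields O(authorize_checklist).
Premise 4, O(~stand_down -> ~authorize_checklist), contraposes to O(authorize_checklist -> stand_down); with O(authorize_checklist) we get O(stand_down).
The contrapositive of premise 3 (O(review_key -> ~stand_down)) is O(stand_down -> ~review_key), and O(stand_down) is already established, so O(~review_key).
Premise 6 is O(~reboot_node -> review_key); contrapositively O(~review_key -> reboot_node). Since O(~review_key) holds, K gives O(reboot_node).
Premises 2, 7, 9, 10, 11 do not contribute to this derivation.
So O(reboot_node) follows.

Yes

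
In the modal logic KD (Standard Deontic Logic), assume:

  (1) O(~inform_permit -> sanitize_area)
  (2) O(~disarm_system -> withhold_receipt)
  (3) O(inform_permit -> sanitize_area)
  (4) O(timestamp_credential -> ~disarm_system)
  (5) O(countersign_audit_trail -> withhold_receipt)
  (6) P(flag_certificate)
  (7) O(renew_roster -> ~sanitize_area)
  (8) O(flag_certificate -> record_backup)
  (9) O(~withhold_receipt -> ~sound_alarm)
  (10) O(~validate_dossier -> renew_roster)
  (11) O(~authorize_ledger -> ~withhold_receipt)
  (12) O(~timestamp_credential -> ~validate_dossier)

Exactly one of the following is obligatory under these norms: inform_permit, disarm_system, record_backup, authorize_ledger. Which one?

By case analysis on inform_permit: premise 3 gives O(inform_permit -> sanitize_area) and premise 1 gives O(~inform_permit -> sanitize_area), so O(sanitize_area) either way.
Premise 7 is O(renew_roster -> ~sanitize_area); contrapositively O(sanitize_area -> ~renew_roster). Since O(sanitize_area) holds, K gives O(~renew_roster).
Premise 10 is O(~validate_dossier -> renew_roster); contrapositively O(~renew_roster -> validate_dossier). Since O(~renew_roster) holds, K gives O(validate_dossier).
The contrapositive of premise 12 (O(~timestamp_credential -> ~validate_dossier)) is O(validate_dossier -> timestamp_credential), and O(validate_dossier) is already established, so O(timestamp_credential).
Premise 4 is O(timestamp_credential -> ~disarm_system); since O(timestamp_credential), deontic closure gives O(~disarm_system).
With premise 2, O(~disarm_system -> withhold_receipt), the K-axiom yields O(withhold_receipt).
Premise 11 is O(~authorize_ledger -> ~withhold_receipt); contrapositively O(withhold_receipt -> authorize_ledger). Since O(withhold_receipt) holds, K gives O(authorize_ledger).
So O(authorize_ledger) holds — authorize_ledger is obligatory. None of the other listed options is made obligatory by any chain of premises.

authorize_ledger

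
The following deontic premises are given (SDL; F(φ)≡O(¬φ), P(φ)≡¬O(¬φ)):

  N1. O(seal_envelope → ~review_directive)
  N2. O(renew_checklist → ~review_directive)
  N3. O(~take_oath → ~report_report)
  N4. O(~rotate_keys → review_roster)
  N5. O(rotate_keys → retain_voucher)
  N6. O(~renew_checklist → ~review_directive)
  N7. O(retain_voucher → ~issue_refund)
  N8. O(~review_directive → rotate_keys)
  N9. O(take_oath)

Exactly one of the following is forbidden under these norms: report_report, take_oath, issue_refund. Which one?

issue_refund

Premises 6 and 2 cover both cases: O(~renew_checklist → ~review_directive) and O(renew_checklist → ~review_directive). Since ~renew_checklist ∨ renew_checklist is a tautology, O(~review_directive) follows.
With premise 8, O(~review_directive → rotate_keys), the K-axiom yields O(rotate_keys).
Premise 5 is O(rotate_keys → retain_voucher); since O(rotate_keys), deontic closure gives O(retain_voucher).
From O(retain_voucher) and premise 7, O(retain_voucher → ~issue_refund), we obtain O(~issue_refund).
So O(~issue_refund) holds, i.e. issue_refund is forbidden. None of the other listed options is forbidden under the premises.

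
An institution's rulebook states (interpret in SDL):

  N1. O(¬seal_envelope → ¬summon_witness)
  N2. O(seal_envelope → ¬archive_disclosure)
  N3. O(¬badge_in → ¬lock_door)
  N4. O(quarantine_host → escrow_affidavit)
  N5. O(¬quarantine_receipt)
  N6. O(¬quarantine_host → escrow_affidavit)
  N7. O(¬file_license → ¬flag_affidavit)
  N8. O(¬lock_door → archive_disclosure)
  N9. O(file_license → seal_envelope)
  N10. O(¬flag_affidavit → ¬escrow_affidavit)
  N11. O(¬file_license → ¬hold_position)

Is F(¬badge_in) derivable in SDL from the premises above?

Premises 6 and 4 cover both cases: O(¬quarantine_host → escrow_affidavit) and O(quarantine_host → escrow_affidavit). Since ¬quarantine_host ∨ quarantine_host is a tautology, O(escrow_affidavit) follows.
The contrapositive of premise 10 (O(¬flag_affidavit → ¬escrow_affidavit)) is O(escrow_affidavit → flag_affidavit), and O(escrow_affidavit) is already established, so O(flag_affidavit).
Premise 7 is O(¬file_license → ¬flag_affidavit); contrapositively O(flag_affidavit → file_license). Since O(flag_affidavit) holds, K gives O(file_license).
Premise 9 is O(file_license → seal_envelope); since O(file_license), deontic closure gives O(seal_envelope).
With premise 2, O(seal_envelope → ¬archive_disclosure), the K-axiom yields O(¬archive_disclosure).
The contrapositive of premise 8 (O(¬lock_door → archive_disclosure)) is O(¬archive_disclosure → lock_door), and O(¬archive_disclosure) is already established, so O(lock_door).
The contrapositive of premise 3 (O(¬badge_in → ¬lock_door)) is O(lock_door → badge_in), and O(lock_door) is already established, so O(badge_in).
Premises 1, 5, 11 do not contribute to this derivation.
So O(badge_in) holds, i.e. F(¬badge_in). The claim follows.

Yes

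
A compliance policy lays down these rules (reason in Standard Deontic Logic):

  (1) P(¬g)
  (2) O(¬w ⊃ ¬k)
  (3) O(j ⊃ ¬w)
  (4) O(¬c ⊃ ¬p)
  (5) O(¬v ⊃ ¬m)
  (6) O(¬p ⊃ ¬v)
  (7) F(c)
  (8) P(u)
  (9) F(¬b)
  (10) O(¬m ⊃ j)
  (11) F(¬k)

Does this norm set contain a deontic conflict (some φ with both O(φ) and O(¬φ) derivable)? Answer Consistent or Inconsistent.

Premise 11 is F(¬k), i.e. O(k).
Premise 2, O(¬w ⊃ ¬k), contraposes to O(k ⊃ w); with O(k) we get O(w).
Premise 3, O(j ⊃ ¬w), contraposes to O(w ⊃ ¬j); with O(w) we get O(¬j).
Premise 10, O(¬m ⊃ j), contraposes to O(¬j ⊃ m); with O(¬j) we get O(m).
Premise 5, O(¬v ⊃ ¬m), contraposes to O(m ⊃ v); with O(m) we get O(v).
Premise 6 is O(¬p ⊃ ¬v); contrapositively O(v ⊃ p). Since O(v) holds, K gives O(p).
Premise 4 is O(¬c ⊃ ¬p); contrapositively O(p ⊃ c). Since O(p) holds, K gives O(c).
However, F(c) at premise 7 amounts to O(¬c).
We now have both O(c) and O(¬c) — c is simultaneously obligatory and forbidden, violating the D-axiom.

Inconsistent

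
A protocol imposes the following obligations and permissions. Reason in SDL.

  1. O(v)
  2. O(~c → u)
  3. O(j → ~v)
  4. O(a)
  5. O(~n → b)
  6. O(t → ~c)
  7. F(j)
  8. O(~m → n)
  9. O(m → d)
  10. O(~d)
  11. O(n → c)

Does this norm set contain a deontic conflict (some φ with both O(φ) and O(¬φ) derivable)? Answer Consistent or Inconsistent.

Consistent

Premise 3 is O(j → ~v), but O(j) is not derivable from the premises, so it does not yield O(~v).
So O(~v) is not derivable, and the apparent clash with O(v) does not arise.
A world satisfying every obligation exists (e.g. a=true, b=false, c=true, d=false, j=false, m=false, n=true, t=false, u=false, v=true); no atom is both obligatory and forbidden, so the set is consistent.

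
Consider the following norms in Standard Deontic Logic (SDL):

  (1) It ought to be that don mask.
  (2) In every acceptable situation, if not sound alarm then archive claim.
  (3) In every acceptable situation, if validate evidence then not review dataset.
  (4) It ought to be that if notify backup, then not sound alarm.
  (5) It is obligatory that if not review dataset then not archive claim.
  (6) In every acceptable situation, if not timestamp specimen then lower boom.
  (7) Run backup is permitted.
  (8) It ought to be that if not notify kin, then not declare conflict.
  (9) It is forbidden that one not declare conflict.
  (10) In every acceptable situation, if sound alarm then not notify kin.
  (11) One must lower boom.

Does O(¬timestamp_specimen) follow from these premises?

No

Premise 6 is O(¬timestamp_specimen → lower_boom); even if O(lower_boom) held, inferring O(¬timestamp_specimen) would be affirming the consequent — invalid.
No other premise forces O(¬timestamp_specimen). An ideal world satisfying every premise can still have ¬timestamp_specimen false, so O(¬timestamp_specimen) is not derivable.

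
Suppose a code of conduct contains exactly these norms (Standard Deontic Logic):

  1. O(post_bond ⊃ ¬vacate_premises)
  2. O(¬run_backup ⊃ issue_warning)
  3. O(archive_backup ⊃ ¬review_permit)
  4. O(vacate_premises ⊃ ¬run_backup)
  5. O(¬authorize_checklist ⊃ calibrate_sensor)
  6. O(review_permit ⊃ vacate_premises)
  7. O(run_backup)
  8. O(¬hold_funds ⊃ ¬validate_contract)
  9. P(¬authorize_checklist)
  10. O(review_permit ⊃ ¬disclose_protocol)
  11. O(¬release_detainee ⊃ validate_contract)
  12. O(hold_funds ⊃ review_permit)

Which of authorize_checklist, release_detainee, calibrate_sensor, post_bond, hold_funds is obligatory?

release_detainee

Premise 7 states O(run_backup) outright.
Premise 4, O(vacate_premises ⊃ ¬run_backup), contraposes to O(run_backup ⊃ ¬vacate_premises); with O(run_backup) we get O(¬vacate_premises).
Premise 6 is O(review_permit ⊃ vacate_premises); contrapositively O(¬vacate_premises ⊃ ¬review_permit). Since O(¬vacate_premises) holds, K gives O(¬review_permit).
Premise 12 is O(hold_funds ⊃ review_permit); contrapositively O(¬review_permit ⊃ ¬hold_funds). Since O(¬review_permit) holds, K gives O(¬hold_funds).
From O(¬hold_funds) and premise 8, O(¬hold_funds ⊃ ¬validate_contract), we obtain O(¬validate_contract).
Premise 11 is O(¬release_detainee ⊃ validate_contract); contrapositively O(¬validate_contract ⊃ release_detainee). Since O(¬validate_contract) holds, K gives O(release_detainee).
So O(release_detainee) holds — release_detainee is obligatory. None of the other listed options is made obligatory by any chain of premises.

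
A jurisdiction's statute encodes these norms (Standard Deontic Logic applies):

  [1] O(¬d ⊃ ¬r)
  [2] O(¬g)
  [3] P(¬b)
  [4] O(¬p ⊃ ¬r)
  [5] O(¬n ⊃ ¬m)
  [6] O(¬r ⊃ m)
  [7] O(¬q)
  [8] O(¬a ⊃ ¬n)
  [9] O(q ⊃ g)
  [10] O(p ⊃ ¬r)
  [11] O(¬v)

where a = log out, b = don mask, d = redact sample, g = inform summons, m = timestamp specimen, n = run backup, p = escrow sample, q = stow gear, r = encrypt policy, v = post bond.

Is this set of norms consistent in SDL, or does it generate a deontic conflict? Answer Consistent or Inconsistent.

Consistent

Premise 9 is O(q ⊃ g), but O(q) is not derivable from the premises, so it does not yield O(g).
So O(g) is not derivable, and the apparent clash with O(¬g) does not arise.
A world satisfying every obligation exists (e.g. a=true, b=false, d=false, g=false, m=true, n=true, p=false, q=false, r=false, v=false); no atom is both obligatory and forbidden, so the set is consistent.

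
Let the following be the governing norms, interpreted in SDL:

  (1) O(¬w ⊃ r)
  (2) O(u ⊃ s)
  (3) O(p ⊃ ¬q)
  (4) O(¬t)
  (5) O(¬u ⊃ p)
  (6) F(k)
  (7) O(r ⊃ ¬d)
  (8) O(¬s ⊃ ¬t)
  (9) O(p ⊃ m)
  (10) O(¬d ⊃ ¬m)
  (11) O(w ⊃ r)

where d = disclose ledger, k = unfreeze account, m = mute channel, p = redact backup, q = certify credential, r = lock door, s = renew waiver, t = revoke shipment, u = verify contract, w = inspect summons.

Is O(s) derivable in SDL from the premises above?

Yes

Premises 1 and 11 cover both cases: O(¬w ⊃ r) and O(w ⊃ r). Since ¬w ∨ w is a tautology, O(r) follows.
From O(r) and premise 7, O(r ⊃ ¬d), we obtain O(¬d).
From O(¬d) and premise 10, O(¬d ⊃ ¬m), we obtain O(¬m).
The contrapositive of premise 9 (O(p ⊃ m)) is O(¬m ⊃ ¬p), and O(¬m) is already established, so O(¬p).
Premise 5 is O(¬u ⊃ p); contrapositively O(¬p ⊃ u). Since O(¬p) holds, K gives O(u).
Premise 2 is O(u ⊃ s); since O(u), deontic closure gives O(s).
Premises 3, 4, 6, 8 do not contribute to this derivation.
So O(s) follows.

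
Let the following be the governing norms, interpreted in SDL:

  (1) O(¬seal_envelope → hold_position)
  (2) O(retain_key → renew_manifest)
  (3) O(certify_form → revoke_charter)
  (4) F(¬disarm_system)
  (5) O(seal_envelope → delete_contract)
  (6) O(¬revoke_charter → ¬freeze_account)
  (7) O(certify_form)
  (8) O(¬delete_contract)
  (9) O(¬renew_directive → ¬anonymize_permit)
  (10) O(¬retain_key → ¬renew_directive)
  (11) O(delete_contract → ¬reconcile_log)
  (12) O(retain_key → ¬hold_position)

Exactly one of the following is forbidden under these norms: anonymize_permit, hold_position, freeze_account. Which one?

anonymize_permit

From premise 8 we have O(¬delete_contract).
Premise 5 is O(seal_envelope → delete_contract); contrapositively O(¬delete_contract → ¬seal_envelope). Since O(¬delete_contract) holds, K gives O(¬seal_envelope).
Applying K to premise 1 (O(¬seal_envelope → hold_position)) and O(¬seal_envelope) yields O(hold_position).
Premise 12 is O(retain_key → ¬hold_position); contrapositively O(hold_position → ¬retain_key). Since O(hold_position) holds, K gives O(¬retain_key).
Premise 10 is O(¬retain_key → ¬renew_directive); since O(¬retain_key), deontic closure gives O(¬renew_directive).
Premise 9 is O(¬renew_directive → ¬anonymize_permit); since O(¬renew_directive), deontic closure gives O(¬anonymize_permit).
So O(¬anonymize_permit) holds, i.e. anonymize_permit is forbidden. None of the other listed options is forbidden under the premises.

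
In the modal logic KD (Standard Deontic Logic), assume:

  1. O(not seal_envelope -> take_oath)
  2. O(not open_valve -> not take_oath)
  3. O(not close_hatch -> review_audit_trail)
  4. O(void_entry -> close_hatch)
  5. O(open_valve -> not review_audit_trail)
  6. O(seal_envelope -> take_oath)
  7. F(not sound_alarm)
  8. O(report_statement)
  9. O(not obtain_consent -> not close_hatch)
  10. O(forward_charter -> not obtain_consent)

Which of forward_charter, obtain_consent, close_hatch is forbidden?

Premises 1 and 6 cover both cases: O(not seal_envelope -> take_oath) and O(seal_envelope -> take_oath). Since not seal_envelope ∨ seal_envelope is a tautology, O(take_oath) follows.
Premise 2 is O(not open_valve -> not take_oath); contrapositively O(take_oath -> open_valve). Since O(take_oath) holds, K gives O(open_valve).
With premise 5, O(open_valve -> not review_audit_trail), the K-axiom yields O(not review_audit_trail).
The contrapositive of premise 3 (O(not close_hatch -> review_audit_trail)) is O(not review_audit_trail -> close_hatch), and O(not review_audit_trail) is already established, so O(close_hatch).
Premise 9 is O(not obtain_consent -> not close_hatch); contrapositively O(close_hatch -> obtain_consent). Since O(close_hatch) holds, K gives O(obtain_consent).
Premise 10, O(forward_charter -> not obtain_consent), contraposes to O(obtain_consent -> not forward_charter); with O(obtain_consent) we get O(not forward_charter).
So O(not forward_charter) holds, i.e. forward_charter is forbidden. None of the other listed options is forbidden under the premises.

forward_charter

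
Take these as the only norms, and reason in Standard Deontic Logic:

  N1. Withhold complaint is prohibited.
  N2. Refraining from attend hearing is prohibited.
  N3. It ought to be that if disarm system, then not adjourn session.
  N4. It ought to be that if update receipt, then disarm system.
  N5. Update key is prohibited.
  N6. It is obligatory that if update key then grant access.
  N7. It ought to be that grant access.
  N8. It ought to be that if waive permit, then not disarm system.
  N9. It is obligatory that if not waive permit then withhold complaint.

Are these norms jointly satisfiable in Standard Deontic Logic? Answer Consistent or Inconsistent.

Premise 6 is O(update_key → grant_access); even if O(grant_access) held, inferring O(update_key) would be affirming the consequent — invalid.
So O(update_key) is not derivable, and the apparent clash with O(¬update_key) does not arise.
A world satisfying every obligation exists (e.g. adjourn_session=false, attend_hearing=true, disarm_system=false, grant_access=true, update_key=false, update_receipt=false, waive_permit=true, withhold_complaint=false); no atom is both obligatory and forbidden, so the set is consistent.

Consistent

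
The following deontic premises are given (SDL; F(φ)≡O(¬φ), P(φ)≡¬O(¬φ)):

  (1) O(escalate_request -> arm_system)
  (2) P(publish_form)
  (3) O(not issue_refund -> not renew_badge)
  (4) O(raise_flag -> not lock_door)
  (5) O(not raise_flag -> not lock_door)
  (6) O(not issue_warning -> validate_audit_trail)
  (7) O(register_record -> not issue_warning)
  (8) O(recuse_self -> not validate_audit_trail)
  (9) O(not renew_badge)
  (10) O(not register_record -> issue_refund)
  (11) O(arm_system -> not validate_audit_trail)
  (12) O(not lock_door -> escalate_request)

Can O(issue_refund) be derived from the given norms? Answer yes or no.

Yes

By case analysis on not raise_flag: premise 5 gives O(not raise_flag -> not lock_door) and premise 4 gives O(raise_flag -> not lock_door), so O(not lock_door) either way.
Applying K to premise 12 (O(not lock_door -> escalate_request)) and O(not lock_door) yields O(escalate_request).
From O(escalate_request) and premise 1, O(escalate_request -> arm_system), we obtain O(arm_system).
Premise 11 is O(arm_system -> not validate_audit_trail); since O(arm_system), deontic closure gives O(not validate_audit_trail).
Premise 6, O(not issue_warning -> validate_audit_trail), contraposes to O(not validate_audit_trail -> issue_warning); with O(not validate_audit_trail) we get O(issue_warning).
Premise 7 is O(register_record -> not issue_warning); contrapositively O(issue_warning -> not register_record). Since O(issue_warning) holds, K gives O(not register_record).
With premise 10, O(not register_record -> issue_refund), the K-axiom yields O(issue_refund).
Premises 2, 3, 8, 9 do not contribute to this derivation.
So O(issue_refund) follows.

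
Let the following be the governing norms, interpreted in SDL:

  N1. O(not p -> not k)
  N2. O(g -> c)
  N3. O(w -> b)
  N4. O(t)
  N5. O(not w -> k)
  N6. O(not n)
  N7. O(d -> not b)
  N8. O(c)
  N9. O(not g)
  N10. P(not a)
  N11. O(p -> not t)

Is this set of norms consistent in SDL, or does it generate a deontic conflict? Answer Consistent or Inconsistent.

Premise 2 is O(g -> c); even if O(c) held, inferring O(g) would be affirming the consequent — invalid.
So O(g) is not derivable, and the apparent clash with O(not g) does not arise.
A world satisfying every obligation exists (e.g. a=false, b=true, c=true, d=false, g=false, k=false, n=false, p=false, t=true, w=true); no atom is both obligatory and forbidden, so the set is consistent.

Consistent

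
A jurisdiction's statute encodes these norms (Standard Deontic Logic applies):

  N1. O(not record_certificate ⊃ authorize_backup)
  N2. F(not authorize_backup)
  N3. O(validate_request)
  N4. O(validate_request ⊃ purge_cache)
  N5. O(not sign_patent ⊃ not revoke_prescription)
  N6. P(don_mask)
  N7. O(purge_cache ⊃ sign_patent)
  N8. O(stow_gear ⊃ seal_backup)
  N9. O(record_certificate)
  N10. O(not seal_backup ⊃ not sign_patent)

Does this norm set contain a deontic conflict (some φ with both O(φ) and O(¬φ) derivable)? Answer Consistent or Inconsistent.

Premise 1 is O(not record_certificate ⊃ authorize_backup); even if O(authorize_backup) held, inferring O(not record_certificate) would be affirming the consequent — invalid.
So O(not record_certificate) is not derivable, and the apparent clash with O(record_certificate) does not arise.
A world satisfying every obligation exists (e.g. authorize_backup=true, don_mask=false, purge_cache=true, record_certificate=true, revoke_prescription=false, seal_backup=true, sign_patent=true, stow_gear=false, validate_request=true); no atom is both obligatory and forbidden, so the set is consistent.

Consistent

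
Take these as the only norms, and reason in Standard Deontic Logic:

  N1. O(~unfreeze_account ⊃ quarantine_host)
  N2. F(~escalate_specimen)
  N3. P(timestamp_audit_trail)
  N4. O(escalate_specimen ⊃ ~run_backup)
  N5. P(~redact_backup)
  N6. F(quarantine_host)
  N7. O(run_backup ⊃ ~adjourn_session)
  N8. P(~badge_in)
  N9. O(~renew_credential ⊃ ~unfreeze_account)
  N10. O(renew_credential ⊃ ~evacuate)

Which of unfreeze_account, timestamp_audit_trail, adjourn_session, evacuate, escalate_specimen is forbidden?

evacuate

Premise 6, F(quarantine_host), is equivalent to O(~quarantine_host).
The contrapositive of premise 1 (O(~unfreeze_account ⊃ quarantine_host)) is O(~quarantine_host ⊃ unfreeze_account), and O(~quarantine_host) is already established, so O(unfreeze_account).
Premise 9, O(~renew_credential ⊃ ~unfreeze_account), contraposes to O(unfreeze_account ⊃ renew_credential); with O(unfreeze_account) we get O(renew_credential).
From O(renew_credential) and premise 10, O(renew_credential ⊃ ~evacuate), we obtain O(~evacuate).
So O(~evacuate) holds, i.e. evacuate is forbidden. None of the other listed options is forbidden under the premises.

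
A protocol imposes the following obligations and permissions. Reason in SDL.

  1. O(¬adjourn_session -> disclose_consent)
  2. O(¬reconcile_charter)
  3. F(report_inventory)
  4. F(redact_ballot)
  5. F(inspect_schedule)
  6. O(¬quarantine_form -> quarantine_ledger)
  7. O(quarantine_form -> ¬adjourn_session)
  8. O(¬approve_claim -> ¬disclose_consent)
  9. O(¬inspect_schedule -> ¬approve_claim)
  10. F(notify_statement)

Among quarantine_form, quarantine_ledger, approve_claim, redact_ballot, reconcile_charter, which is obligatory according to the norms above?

Premise 5 is F(inspect_schedule), i.e. O(¬inspect_schedule).
Premise 9 is O(¬inspect_schedule -> ¬approve_claim); since O(¬inspect_schedule), deontic closure gives O(¬approve_claim).
Premise 8 is O(¬approve_claim -> ¬disclose_consent); since O(¬approve_claim), deontic closure gives O(¬disclose_consent).
Premise 1 is O(¬adjourn_session -> disclose_consent); contrapositively O(¬disclose_consent -> adjourn_session). Since O(¬disclose_consent) holds, K gives O(adjourn_session).
Premise 7, O(quarantine_form -> ¬adjourn_session), contraposes to O(adjourn_session -> ¬quarantine_form); with O(adjourn_session) we get O(¬quarantine_form).
From O(¬quarantine_form) and premise 6, O(¬quarantine_form -> quarantine_ledger), we obtain O(quarantine_ledger).
So O(quarantine_ledger) holds — quarantine_ledger is obligatory. None of the other listed options is made obligatory by any chain of premises.

quarantine_ledger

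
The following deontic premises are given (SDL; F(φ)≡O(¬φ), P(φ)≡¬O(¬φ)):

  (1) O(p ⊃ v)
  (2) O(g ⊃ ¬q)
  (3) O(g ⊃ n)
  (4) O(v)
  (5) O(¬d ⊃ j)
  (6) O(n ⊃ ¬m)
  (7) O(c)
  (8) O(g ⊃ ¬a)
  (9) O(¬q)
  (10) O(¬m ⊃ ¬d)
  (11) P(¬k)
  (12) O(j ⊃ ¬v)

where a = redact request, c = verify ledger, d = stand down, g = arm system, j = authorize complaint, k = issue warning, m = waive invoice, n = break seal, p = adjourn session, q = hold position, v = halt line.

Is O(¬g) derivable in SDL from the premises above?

Premise 4 gives O(v).
Premise 12 is O(j ⊃ ¬v); contrapositively O(v ⊃ ¬j). Since O(v) holds, K gives O(¬j).
Premise 5, O(¬d ⊃ j), contraposes to O(¬j ⊃ d); with O(¬j) we get O(d).
The contrapositive of premise 10 (O(¬m ⊃ ¬d)) is O(d ⊃ m), and O(d) is already established, so O(m).
Premise 6, O(n ⊃ ¬m), contraposes to O(m ⊃ ¬n); with O(m) we get O(¬n).
Premise 3 is O(g ⊃ n); contrapositively O(¬n ⊃ ¬g). Since O(¬n) holds, K gives O(¬g).
Premises 1, 2, 7, 8, 9, 11 do not contribute to this derivation.
So O(¬g) follows.

Yes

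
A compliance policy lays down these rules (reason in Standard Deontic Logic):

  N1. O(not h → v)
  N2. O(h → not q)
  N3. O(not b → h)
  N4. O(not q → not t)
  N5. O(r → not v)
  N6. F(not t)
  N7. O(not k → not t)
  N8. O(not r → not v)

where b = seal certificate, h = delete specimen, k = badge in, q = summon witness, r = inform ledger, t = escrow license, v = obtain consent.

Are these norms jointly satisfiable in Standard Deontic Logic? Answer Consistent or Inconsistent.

Inconsistent

By case analysis on not r: premise 8 gives O(not r → not v) and premise 5 gives O(r → not v), so O(not v) either way.
Premise 1 is O(not h → v); contrapositively O(not v → h). Since O(not v) holds, K gives O(h).
With premise 2, O(h → not q), the K-axiom yields O(not q).
With premise 4, O(not q → not t), the K-axiom yields O(not t).
Yet premise 6 is F(not t), i.e. O(t).
We now have both O(not t) and O(t) — t is simultaneously obligatory and forbidden, violating the D-axiom.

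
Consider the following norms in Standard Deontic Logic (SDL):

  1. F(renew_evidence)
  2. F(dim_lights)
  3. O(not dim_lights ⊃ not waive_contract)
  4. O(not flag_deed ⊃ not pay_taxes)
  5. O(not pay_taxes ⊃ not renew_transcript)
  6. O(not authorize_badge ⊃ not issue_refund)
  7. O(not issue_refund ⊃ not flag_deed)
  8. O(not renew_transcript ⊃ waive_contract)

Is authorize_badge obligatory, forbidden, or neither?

Obligatory

Premise 2 is F(dim_lights), i.e. O(not dim_lights).
Premise 3 is O(not dim_lights ⊃ not waive_contract); since O(not dim_lights), deontic closure gives O(not waive_contract).
Premise 8, O(not renew_transcript ⊃ waive_contract), contraposes to O(not waive_contract ⊃ renew_transcript); with O(not waive_contract) we get O(renew_transcript).
Premise 5, O(not pay_taxes ⊃ not renew_transcript), contraposes to O(renew_transcript ⊃ pay_taxes); with O(renew_transcript) we get O(pay_taxes).
The contrapositive of premise 4 (O(not flag_deed ⊃ not pay_taxes)) is O(pay_taxes ⊃ flag_deed), and O(pay_taxes) is already established, so O(flag_deed).
Premise 7 is O(not issue_refund ⊃ not flag_deed); contrapositively O(flag_deed ⊃ issue_refund). Since O(flag_deed) holds, K gives O(issue_refund).
Premise 6 is O(not authorize_badge ⊃ not issue_refund); contrapositively O(issue_refund ⊃ authorize_badge). Since O(issue_refund) holds, K gives O(authorize_badge).
Premise 1 does not contribute to this derivation.
Hence authorize_badge is obligatory.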